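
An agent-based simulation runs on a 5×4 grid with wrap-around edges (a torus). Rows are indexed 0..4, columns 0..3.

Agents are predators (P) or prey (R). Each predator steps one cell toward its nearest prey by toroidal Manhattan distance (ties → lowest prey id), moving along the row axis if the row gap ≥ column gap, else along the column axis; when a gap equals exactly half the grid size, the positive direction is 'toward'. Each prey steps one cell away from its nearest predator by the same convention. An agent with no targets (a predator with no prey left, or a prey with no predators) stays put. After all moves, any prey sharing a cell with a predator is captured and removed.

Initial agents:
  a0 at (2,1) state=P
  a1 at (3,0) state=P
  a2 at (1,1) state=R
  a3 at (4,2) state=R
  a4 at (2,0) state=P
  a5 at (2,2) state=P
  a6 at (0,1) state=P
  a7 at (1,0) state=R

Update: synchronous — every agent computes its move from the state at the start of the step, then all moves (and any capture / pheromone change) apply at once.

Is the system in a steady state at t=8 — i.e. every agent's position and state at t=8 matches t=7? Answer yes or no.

t=1: a0@(1,1):P a1@(2,0):P a2@(0,1):R a3@(0,2):R a4@(1,0):P a5@(1,2):P a6@(1,1):P a7@(0,0):R
t=2: a0@(0,1):P a1@(1,0):P a2@(4,1):R a3@(4,2):R a4@(0,0):P a5@(0,2):P a6@(0,1):P a7@(4,0):R
t=3: a0@(4,1):P a1@(0,0):P a2@(3,1):R a3@(3,2):R a4@(4,0):P a5@(4,2):P a6@(4,1):P a7@(3,0):R
t=4: a0@(3,1):P a1@(4,0):P a2@(2,1):R a3@(2,2):R a4@(3,0):P a5@(3,2):P a6@(3,1):P a7@(2,0):R
t=5: a0@(2,1):P a1@(3,0):P a2@(1,1):R a3@(1,2):R a4@(2,0):P a5@(2,2):P a6@(2,1):P a7@(1,0):R
t=6: a0@(1,1):P a1@(2,0):P a2@(0,1):R a3@(0,2):R a4@(1,0):P a5@(1,2):P a6@(1,1):P a7@(0,0):R
t=7: a0@(0,1):P a1@(1,0):P a2@(4,1):R a3@(4,2):R a4@(0,0):P a5@(0,2):P a6@(0,1):P a7@(4,0):R
t=8: a0@(4,1):P a1@(0,0):P a2@(3,1):R a3@(3,2):R a4@(4,0):P a5@(4,2):P a6@(4,1):P a7@(3,0):R

no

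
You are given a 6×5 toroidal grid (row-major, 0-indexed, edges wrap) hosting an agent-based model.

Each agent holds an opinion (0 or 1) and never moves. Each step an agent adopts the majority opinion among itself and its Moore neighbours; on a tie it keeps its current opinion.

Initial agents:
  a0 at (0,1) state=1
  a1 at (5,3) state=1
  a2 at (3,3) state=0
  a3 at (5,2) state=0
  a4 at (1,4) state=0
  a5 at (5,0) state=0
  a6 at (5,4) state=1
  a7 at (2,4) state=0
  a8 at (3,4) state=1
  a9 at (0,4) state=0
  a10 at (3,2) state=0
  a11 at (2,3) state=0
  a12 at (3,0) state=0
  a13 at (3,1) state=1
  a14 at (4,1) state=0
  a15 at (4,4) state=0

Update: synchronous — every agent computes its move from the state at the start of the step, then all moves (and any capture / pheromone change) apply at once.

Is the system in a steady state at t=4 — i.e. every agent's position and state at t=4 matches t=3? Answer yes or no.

yes

t=1: a0@(0,1):0 a1@(5,3):0 a2@(3,3):0 a3@(5,2):0 a4@(1,4):0 a5@(5,0):0 a6@(5,4):0 a7@(2,4):0 a8@(3,4):0 a9@(0,4):0 a10@(3,2):0 a11@(2,3):0 a12@(3,0):0 a13@(3,1):0 a14@(4,1):0 a15@(4,4):0
t=2: (unchanged — steady state)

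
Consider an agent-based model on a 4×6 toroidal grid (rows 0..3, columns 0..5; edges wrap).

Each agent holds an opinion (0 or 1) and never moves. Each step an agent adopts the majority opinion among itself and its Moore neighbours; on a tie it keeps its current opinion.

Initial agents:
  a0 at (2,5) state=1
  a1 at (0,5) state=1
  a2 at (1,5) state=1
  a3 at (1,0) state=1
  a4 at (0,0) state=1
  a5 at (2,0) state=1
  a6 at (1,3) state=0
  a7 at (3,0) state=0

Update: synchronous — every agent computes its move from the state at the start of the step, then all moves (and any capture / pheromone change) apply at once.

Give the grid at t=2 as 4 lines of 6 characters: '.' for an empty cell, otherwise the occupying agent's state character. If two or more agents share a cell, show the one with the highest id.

t=1: a0@(2,5):1 a1@(0,5):1 a2@(1,5):1 a3@(1,0):1 a4@(0,0):1 a5@(2,0):1 a6@(1,3):0 a7@(3,0):1
t=2: (unchanged — steady state)

1....1
1..0.1
1....1
1.....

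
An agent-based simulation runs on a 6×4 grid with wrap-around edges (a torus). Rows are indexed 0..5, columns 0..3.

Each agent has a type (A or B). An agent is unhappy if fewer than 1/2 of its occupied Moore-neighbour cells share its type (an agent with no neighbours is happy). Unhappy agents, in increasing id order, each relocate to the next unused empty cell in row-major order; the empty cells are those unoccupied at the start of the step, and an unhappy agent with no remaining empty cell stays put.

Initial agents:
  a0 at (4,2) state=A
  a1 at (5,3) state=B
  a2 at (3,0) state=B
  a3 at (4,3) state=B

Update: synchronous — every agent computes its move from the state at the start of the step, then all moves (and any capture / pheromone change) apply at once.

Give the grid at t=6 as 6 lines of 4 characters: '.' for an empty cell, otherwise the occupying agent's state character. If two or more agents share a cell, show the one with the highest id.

.A..
....
....
B...
...B
...B

t=1: a0@(0,0):A a1@(5,3):B a2@(3,0):B a3@(4,3):B
t=2: a0@(0,1):A a1@(5,3):B a2@(3,0):B a3@(4,3):B
t=3: (unchanged — steady state)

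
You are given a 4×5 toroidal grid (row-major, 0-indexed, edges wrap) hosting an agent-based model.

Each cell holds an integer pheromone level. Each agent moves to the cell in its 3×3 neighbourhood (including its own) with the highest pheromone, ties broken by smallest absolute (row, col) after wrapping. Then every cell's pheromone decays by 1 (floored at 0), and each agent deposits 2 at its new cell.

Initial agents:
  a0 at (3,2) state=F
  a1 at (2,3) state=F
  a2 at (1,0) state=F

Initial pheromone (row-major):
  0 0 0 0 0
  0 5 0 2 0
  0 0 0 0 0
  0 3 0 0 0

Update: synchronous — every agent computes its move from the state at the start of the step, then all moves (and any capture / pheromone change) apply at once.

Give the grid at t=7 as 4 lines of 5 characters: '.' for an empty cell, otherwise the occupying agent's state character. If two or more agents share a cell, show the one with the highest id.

.....
.F.F.
.....
.F...

t=1: a0@(3,1) a1@(1,3) a2@(1,1) | pheromone: 0 0 0 0 0 / 0 6 0 3 0 / 0 0 0 0 0 / 0 4 0 0 0
t=2: a0@(3,1) a1@(1,3) a2@(1,1) | pheromone: 0 0 0 0 0 / 0 7 0 4 0 / 0 0 0 0 0 / 0 5 0 0 0
t=3: a0@(3,1) a1@(1,3) a2@(1,1) | pheromone: 0 0 0 0 0 / 0 8 0 5 0 / 0 0 0 0 0 / 0 6 0 0 0
t=4: a0@(3,1) a1@(1,3) a2@(1,1) | pheromone: 0 0 0 0 0 / 0 9 0 6 0 / 0 0 0 0 0 / 0 7 0 0 0
t=5: a0@(3,1) a1@(1,3) a2@(1,1) | pheromone: 0 0 0 0 0 / 0 10 0 7 0 / 0 0 0 0 0 / 0 8 0 0 0
t=6: a0@(3,1) a1@(1,3) a2@(1,1) | pheromone: 0 0 0 0 0 / 0 11 0 8 0 / 0 0 0 0 0 / 0 9 0 0 0
t=7: a0@(3,1) a1@(1,3) a2@(1,1) | pheromone: 0 0 0 0 0 / 0 12 0 9 0 / 0 0 0 0 0 / 0 10 0 0 0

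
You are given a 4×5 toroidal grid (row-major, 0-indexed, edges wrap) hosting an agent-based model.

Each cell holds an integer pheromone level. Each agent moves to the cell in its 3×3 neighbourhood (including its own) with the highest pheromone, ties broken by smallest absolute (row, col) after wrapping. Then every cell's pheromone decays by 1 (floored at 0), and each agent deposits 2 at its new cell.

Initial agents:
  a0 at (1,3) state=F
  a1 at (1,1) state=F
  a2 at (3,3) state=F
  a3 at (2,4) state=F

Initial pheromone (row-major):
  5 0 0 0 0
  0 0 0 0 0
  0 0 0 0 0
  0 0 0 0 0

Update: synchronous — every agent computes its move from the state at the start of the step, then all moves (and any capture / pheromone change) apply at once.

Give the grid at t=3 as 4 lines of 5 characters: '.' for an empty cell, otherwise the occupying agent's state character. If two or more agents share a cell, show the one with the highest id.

F.F..
.....
.....
.....

t=1: a0@(0,2) a1@(0,0) a2@(0,2) a3@(1,0) | pheromone: 6 0 4 0 0 / 2 0 0 0 0 / 0 0 0 0 0 / 0 0 0 0 0
t=2: a0@(0,2) a1@(0,0) a2@(0,2) a3@(0,0) | pheromone: 9 0 7 0 0 / 1 0 0 0 0 / 0 0 0 0 0 / 0 0 0 0 0
t=3: a0@(0,2) a1@(0,0) a2@(0,2) a3@(0,0) | pheromone: 12 0 10 0 0 / 0 0 0 0 0 / 0 0 0 0 0 / 0 0 0 0 0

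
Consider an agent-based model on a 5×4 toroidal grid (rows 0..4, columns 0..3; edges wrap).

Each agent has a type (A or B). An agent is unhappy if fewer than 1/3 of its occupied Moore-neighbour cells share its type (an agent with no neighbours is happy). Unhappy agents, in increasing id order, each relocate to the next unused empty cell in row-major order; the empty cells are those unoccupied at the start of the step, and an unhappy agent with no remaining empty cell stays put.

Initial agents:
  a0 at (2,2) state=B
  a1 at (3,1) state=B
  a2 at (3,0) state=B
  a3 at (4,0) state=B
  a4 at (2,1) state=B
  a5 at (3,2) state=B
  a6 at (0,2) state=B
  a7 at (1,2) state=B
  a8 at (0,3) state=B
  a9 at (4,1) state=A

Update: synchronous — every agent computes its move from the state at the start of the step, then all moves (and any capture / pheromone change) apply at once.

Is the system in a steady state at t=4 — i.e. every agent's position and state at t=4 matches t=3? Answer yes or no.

t=1: a0@(2,2):B a1@(3,1):B a2@(3,0):B a3@(4,0):B a4@(2,1):B a5@(3,2):B a6@(0,2):B a7@(1,2):B a8@(0,3):B a9@(0,0):A
t=2: a0@(2,2):B a1@(3,1):B a2@(3,0):B a3@(4,0):B a4@(2,1):B a5@(3,2):B a6@(0,2):B a7@(1,2):B a8@(0,3):B a9@(0,1):A
t=3: a0@(2,2):B a1@(3,1):B a2@(3,0):B a3@(4,0):B a4@(2,1):B a5@(3,2):B a6@(0,2):B a7@(1,2):B a8@(0,3):B a9@(0,0):A
t=4: a0@(2,2):B a1@(3,1):B a2@(3,0):B a3@(4,0):B a4@(2,1):B a5@(3,2):B a6@(0,2):B a7@(1,2):B a8@(0,3):B a9@(0,1):A

no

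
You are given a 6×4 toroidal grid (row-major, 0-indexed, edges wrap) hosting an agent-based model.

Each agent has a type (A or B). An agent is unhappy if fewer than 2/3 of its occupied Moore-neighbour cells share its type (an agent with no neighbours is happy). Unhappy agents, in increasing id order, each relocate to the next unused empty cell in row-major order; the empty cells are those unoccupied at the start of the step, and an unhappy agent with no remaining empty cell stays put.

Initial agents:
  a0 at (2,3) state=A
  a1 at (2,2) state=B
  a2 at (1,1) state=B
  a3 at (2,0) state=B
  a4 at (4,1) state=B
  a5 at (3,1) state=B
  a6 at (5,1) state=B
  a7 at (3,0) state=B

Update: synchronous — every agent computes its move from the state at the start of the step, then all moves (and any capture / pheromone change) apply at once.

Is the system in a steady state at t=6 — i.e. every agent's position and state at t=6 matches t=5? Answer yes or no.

no

t=1: a0@(0,0):A a1@(2,2):B a2@(1,1):B a3@(2,0):B a4@(4,1):B a5@(3,1):B a6@(5,1):B a7@(3,0):B
t=2: a0@(0,1):A a1@(2,2):B a2@(1,1):B a3@(2,0):B a4@(4,1):B a5@(3,1):B a6@(0,2):B a7@(3,0):B
t=3: a0@(0,0):A a1@(2,2):B a2@(1,1):B a3@(2,0):B a4@(4,1):B a5@(3,1):B a6@(0,3):B a7@(3,0):B
t=4: a0@(0,1):A a1@(2,2):B a2@(1,1):B a3@(2,0):B a4@(4,1):B a5@(3,1):B a6@(0,2):B a7@(3,0):B
t=5: a0@(0,0):A a1@(2,2):B a2@(1,1):B a3@(2,0):B a4@(4,1):B a5@(3,1):B a6@(0,3):B a7@(3,0):B
t=6: a0@(0,1):A a1@(2,2):B a2@(1,1):B a3@(2,0):B a4@(4,1):B a5@(3,1):B a6@(0,2):B a7@(3,0):B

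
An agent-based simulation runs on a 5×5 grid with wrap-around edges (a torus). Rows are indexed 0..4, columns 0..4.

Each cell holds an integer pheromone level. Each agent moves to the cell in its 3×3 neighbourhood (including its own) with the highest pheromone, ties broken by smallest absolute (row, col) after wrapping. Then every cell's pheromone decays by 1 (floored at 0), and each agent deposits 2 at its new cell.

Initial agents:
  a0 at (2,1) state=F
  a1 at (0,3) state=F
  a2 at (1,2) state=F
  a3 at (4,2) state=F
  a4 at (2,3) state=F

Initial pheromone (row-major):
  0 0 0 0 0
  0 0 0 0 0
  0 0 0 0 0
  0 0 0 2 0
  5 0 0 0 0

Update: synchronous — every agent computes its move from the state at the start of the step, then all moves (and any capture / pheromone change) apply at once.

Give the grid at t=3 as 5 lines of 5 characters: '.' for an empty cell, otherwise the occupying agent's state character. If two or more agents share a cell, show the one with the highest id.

.F...
.....
.....
...F.
.....

t=1: a0@(1,0) a1@(0,2) a2@(0,1) a3@(3,3) a4@(3,3) | pheromone: 0 2 2 0 0 / 2 0 0 0 0 / 0 0 0 0 0 / 0 0 0 5 0 / 4 0 0 0 0
t=2: a0@(0,1) a1@(0,1) a2@(4,0) a3@(3,3) a4@(3,3) | pheromone: 0 5 1 0 0 / 1 0 0 0 0 / 0 0 0 0 0 / 0 0 0 8 0 / 5 0 0 0 0
t=3: a0@(0,1) a1@(0,1) a2@(0,1) a3@(3,3) a4@(3,3) | pheromone: 0 10 0 0 0 / 0 0 0 0 0 / 0 0 0 0 0 / 0 0 0 11 0 / 4 0 0 0 0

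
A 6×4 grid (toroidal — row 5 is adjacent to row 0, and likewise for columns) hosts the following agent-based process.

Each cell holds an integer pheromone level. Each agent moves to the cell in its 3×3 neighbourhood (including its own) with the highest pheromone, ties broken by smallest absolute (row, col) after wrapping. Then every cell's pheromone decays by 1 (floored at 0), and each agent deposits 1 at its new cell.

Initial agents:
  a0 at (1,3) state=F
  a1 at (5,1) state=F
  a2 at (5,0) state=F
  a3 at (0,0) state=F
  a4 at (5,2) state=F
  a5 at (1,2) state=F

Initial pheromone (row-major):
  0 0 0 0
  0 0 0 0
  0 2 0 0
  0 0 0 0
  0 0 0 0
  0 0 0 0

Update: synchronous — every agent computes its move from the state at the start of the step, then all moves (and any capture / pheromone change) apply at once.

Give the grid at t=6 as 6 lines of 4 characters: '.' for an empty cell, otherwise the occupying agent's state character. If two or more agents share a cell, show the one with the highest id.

t=1: a0@(0,0) a1@(0,0) a2@(0,0) a3@(0,0) a4@(0,1) a5@(2,1) | pheromone: 4 1 0 0 / 0 0 0 0 / 0 2 0 0 / 0 0 0 0 / 0 0 0 0 / 0 0 0 0
t=2: a0@(0,0) a1@(0,0) a2@(0,0) a3@(0,0) a4@(0,0) a5@(2,1) | pheromone: 8 0 0 0 / 0 0 0 0 / 0 2 0 0 / 0 0 0 0 / 0 0 0 0 / 0 0 0 0
t=3: a0@(0,0) a1@(0,0) a2@(0,0) a3@(0,0) a4@(0,0) a5@(2,1) | pheromone: 12 0 0 0 / 0 0 0 0 / 0 2 0 0 / 0 0 0 0 / 0 0 0 0 / 0 0 0 0
t=4: a0@(0,0) a1@(0,0) a2@(0,0) a3@(0,0) a4@(0,0) a5@(2,1) | pheromone: 16 0 0 0 / 0 0 0 0 / 0 2 0 0 / 0 0 0 0 / 0 0 0 0 / 0 0 0 0
t=5: a0@(0,0) a1@(0,0) a2@(0,0) a3@(0,0) a4@(0,0) a5@(2,1) | pheromone: 20 0 0 0 / 0 0 0 0 / 0 2 0 0 / 0 0 0 0 / 0 0 0 0 / 0 0 0 0
t=6: a0@(0,0) a1@(0,0) a2@(0,0) a3@(0,0) a4@(0,0) a5@(2,1) | pheromone: 24 0 0 0 / 0 0 0 0 / 0 2 0 0 / 0 0 0 0 / 0 0 0 0 / 0 0 0 0

F...
....
.F..
....
....
....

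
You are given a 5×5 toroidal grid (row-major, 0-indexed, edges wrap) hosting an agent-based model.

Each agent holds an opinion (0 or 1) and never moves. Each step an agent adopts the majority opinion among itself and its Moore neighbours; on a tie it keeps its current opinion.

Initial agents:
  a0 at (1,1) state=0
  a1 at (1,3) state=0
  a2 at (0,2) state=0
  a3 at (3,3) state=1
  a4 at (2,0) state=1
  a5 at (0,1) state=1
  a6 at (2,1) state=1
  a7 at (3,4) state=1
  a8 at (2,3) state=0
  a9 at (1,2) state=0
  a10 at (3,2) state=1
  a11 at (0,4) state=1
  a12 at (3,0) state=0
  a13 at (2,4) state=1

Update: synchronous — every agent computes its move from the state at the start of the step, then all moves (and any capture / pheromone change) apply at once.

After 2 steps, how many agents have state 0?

t=1: a0@(1,1):0 a1@(1,3):0 a2@(0,2):0 a3@(3,3):1 a4@(2,0):1 a5@(0,1):0 a6@(2,1):1 a7@(3,4):1 a8@(2,3):1 a9@(1,2):0 a10@(3,2):1 a11@(0,4):1 a12@(3,0):1 a13@(2,4):1
t=2: (unchanged — steady state)

5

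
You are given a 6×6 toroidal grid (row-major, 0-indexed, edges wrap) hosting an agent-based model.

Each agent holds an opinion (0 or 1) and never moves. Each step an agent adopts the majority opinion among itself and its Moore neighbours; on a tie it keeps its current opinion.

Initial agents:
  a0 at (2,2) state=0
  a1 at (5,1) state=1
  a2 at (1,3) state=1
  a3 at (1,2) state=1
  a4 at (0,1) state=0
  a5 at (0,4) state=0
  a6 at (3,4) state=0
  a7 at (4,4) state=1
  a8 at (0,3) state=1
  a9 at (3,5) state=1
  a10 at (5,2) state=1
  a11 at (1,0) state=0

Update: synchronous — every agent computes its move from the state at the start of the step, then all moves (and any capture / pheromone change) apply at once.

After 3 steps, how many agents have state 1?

11

t=1: a0@(2,2):1 a1@(5,1):1 a2@(1,3):1 a3@(1,2):1 a4@(0,1):1 a5@(0,4):1 a6@(3,4):1 a7@(4,4):1 a8@(0,3):1 a9@(3,5):1 a10@(5,2):1 a11@(1,0):0
t=2: (unchanged — steady state)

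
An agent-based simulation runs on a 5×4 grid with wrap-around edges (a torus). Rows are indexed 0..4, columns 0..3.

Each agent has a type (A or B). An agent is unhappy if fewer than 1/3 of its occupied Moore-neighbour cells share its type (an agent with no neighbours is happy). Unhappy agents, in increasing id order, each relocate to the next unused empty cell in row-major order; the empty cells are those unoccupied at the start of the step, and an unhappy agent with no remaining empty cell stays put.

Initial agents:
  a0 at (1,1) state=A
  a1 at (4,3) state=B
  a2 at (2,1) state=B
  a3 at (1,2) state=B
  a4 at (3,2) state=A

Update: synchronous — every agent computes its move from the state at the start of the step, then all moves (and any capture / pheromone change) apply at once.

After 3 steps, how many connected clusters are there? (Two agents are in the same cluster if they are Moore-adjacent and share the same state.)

t=1: a0@(0,0):A a1@(0,1):B a2@(2,1):B a3@(1,2):B a4@(0,2):A
t=2: a0@(0,3):A a1@(0,1):B a2@(2,1):B a3@(1,2):B a4@(1,0):A
t=3: (unchanged — steady state)

2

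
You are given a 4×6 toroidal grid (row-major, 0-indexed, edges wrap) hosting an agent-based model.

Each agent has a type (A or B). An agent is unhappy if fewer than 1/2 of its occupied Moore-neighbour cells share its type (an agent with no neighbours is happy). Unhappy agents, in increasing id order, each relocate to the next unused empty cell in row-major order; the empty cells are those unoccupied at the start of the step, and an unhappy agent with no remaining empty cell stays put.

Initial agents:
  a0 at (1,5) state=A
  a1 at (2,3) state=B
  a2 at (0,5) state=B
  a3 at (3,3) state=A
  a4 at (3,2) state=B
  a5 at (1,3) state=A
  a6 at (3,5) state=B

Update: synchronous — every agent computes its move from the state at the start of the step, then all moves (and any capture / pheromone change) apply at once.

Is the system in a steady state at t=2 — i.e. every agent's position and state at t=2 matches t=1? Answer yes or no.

t=1: a0@(0,0):A a1@(0,1):B a2@(0,5):B a3@(0,2):A a4@(3,2):B a5@(0,3):A a6@(3,5):B
t=2: a0@(0,4):A a1@(1,0):B a2@(0,5):B a3@(1,1):A a4@(1,2):B a5@(0,3):A a6@(3,5):B

no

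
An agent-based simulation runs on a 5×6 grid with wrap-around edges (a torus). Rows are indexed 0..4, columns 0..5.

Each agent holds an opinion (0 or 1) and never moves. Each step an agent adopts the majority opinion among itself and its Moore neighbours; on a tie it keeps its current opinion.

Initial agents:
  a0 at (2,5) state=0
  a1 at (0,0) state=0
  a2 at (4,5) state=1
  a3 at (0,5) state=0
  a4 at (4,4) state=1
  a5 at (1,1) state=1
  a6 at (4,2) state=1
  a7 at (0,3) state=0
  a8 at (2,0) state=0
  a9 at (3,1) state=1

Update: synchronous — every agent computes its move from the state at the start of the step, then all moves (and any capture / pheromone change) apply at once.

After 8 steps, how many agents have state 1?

t=1: a0@(2,5):0 a1@(0,0):0 a2@(4,5):1 a3@(0,5):0 a4@(4,4):1 a5@(1,1):0 a6@(4,2):1 a7@(0,3):1 a8@(2,0):0 a9@(3,1):1
t=2: (unchanged — steady state)

5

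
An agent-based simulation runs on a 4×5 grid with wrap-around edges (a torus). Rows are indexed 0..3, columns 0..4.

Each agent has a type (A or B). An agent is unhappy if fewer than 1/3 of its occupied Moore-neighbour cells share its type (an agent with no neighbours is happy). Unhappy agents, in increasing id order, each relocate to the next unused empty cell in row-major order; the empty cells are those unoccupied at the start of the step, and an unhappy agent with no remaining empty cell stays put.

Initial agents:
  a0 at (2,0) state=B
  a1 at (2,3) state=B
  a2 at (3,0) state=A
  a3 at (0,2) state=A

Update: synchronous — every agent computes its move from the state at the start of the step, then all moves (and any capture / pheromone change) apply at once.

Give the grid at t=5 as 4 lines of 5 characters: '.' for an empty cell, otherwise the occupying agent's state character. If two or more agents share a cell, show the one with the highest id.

t=1: a0@(0,0):B a1@(2,3):B a2@(0,1):A a3@(0,2):A
t=2: a0@(0,3):B a1@(2,3):B a2@(0,1):A a3@(0,2):A
t=3: a0@(0,0):B a1@(2,3):B a2@(0,1):A a3@(0,2):A
t=4: a0@(0,3):B a1@(2,3):B a2@(0,1):A a3@(0,2):A
t=5: a0@(0,0):B a1@(2,3):B a2@(0,1):A a3@(0,2):A

BAA..
.....
...B.
.....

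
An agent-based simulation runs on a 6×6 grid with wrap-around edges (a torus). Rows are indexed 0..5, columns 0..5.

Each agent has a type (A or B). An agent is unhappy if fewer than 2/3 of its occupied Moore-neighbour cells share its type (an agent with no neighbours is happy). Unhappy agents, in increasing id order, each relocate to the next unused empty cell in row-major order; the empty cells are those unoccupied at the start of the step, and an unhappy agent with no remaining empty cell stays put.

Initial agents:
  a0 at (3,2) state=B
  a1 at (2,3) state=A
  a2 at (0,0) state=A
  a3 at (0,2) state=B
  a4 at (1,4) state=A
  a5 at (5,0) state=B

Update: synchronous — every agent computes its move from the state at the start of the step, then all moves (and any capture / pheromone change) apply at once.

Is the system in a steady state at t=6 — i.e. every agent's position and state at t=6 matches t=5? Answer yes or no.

yes

t=1: a0@(0,1):B a1@(0,3):A a2@(0,4):A a3@(0,2):B a4@(1,4):A a5@(0,5):B
t=2: a0@(0,1):B a1@(0,3):A a2@(0,4):A a3@(0,0):B a4@(1,4):A a5@(1,0):B
t=3: (unchanged — steady state)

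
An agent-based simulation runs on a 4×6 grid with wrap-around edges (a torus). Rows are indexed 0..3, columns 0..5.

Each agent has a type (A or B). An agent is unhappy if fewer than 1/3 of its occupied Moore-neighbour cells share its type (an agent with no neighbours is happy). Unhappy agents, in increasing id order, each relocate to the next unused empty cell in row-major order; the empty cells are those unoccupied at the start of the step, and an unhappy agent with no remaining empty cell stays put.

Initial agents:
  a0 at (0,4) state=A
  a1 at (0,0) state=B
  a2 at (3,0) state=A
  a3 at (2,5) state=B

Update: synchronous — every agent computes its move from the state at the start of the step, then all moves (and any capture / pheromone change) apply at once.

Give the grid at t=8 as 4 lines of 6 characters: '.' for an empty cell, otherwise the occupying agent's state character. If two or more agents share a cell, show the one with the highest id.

ABB...
A.....
......
......

t=1: a0@(0,4):A a1@(0,1):B a2@(0,2):A a3@(0,3):B
t=2: a0@(0,0):A a1@(0,5):B a2@(1,0):A a3@(1,1):B
t=3: a0@(0,0):A a1@(0,1):B a2@(1,0):A a3@(0,2):B
t=4: (unchanged — steady state)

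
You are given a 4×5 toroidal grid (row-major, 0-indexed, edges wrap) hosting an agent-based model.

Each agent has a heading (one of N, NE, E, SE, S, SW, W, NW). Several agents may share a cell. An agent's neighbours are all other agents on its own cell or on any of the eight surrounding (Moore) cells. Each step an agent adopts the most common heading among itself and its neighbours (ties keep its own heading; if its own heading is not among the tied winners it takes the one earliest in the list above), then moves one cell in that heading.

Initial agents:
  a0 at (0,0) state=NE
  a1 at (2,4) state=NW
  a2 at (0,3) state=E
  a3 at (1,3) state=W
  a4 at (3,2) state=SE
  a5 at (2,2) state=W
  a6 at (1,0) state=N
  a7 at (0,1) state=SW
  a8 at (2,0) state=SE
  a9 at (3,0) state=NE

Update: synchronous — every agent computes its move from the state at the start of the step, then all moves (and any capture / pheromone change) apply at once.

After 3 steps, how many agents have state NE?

t=1: a0@(3,1):NE a1@(1,3):NW a2@(0,4):E a3@(1,2):W a4@(0,3):SE a5@(2,1):W a6@(0,0):N a7@(3,2):NE a8@(3,1):SE a9@(2,1):NE
t=2: a0@(2,2):NE a1@(0,2):NW a2@(0,0):E a3@(1,1):W a4@(1,4):SE a5@(1,2):NE a6@(3,0):N a7@(2,3):NE a8@(2,2):NE a9@(1,2):NE
t=3: a0@(1,3):NE a1@(3,3):NE a2@(0,1):E a3@(0,2):NE a4@(2,0):SE a5@(0,3):NE a6@(2,0):N a7@(1,4):NE a8@(1,3):NE a9@(0,3):NE

7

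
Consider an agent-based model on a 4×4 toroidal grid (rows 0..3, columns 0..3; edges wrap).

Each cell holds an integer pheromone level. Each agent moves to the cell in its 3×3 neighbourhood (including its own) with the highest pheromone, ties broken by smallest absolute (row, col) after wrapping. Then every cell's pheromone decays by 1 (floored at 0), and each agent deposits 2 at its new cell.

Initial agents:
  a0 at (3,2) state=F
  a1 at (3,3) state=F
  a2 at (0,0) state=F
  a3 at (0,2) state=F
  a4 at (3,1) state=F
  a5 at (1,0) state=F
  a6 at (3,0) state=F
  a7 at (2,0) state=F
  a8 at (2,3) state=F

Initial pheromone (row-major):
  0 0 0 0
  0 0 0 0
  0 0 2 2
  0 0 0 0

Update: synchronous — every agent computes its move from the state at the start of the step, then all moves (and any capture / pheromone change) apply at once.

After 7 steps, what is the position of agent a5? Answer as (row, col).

(2, 2)

t=1: a0@(2,2) a1@(2,2) a2@(0,0) a3@(0,1) a4@(2,2) a5@(2,3) a6@(2,3) a7@(2,3) a8@(2,2) | pheromone: 2 2 0 0 / 0 0 0 0 / 0 0 9 7 / 0 0 0 0
t=2: a0@(2,2) a1@(2,2) a2@(0,0) a3@(0,0) a4@(2,2) a5@(2,2) a6@(2,2) a7@(2,2) a8@(2,2) | pheromone: 5 1 0 0 / 0 0 0 0 / 0 0 22 6 / 0 0 0 0
t=3: a0@(2,2) a1@(2,2) a2@(0,0) a3@(0,0) a4@(2,2) a5@(2,2) a6@(2,2) a7@(2,2) a8@(2,2) | pheromone: 8 0 0 0 / 0 0 0 0 / 0 0 35 5 / 0 0 0 0
t=4: a0@(2,2) a1@(2,2) a2@(0,0) a3@(0,0) a4@(2,2) a5@(2,2) a6@(2,2) a7@(2,2) a8@(2,2) | pheromone: 11 0 0 0 / 0 0 0 0 / 0 0 48 4 / 0 0 0 0
t=5: a0@(2,2) a1@(2,2) a2@(0,0) a3@(0,0) a4@(2,2) a5@(2,2) a6@(2,2) a7@(2,2) a8@(2,2) | pheromone: 14 0 0 0 / 0 0 0 0 / 0 0 61 3 / 0 0 0 0
t=6: a0@(2,2) a1@(2,2) a2@(0,0) a3@(0,0) a4@(2,2) a5@(2,2) a6@(2,2) a7@(2,2) a8@(2,2) | pheromone: 17 0 0 0 / 0 0 0 0 / 0 0 74 2 / 0 0 0 0
t=7: a0@(2,2) a1@(2,2) a2@(0,0) a3@(0,0) a4@(2,2) a5@(2,2) a6@(2,2) a7@(2,2) a8@(2,2) | pheromone: 20 0 0 0 / 0 0 0 0 / 0 0 87 1 / 0 0 0 0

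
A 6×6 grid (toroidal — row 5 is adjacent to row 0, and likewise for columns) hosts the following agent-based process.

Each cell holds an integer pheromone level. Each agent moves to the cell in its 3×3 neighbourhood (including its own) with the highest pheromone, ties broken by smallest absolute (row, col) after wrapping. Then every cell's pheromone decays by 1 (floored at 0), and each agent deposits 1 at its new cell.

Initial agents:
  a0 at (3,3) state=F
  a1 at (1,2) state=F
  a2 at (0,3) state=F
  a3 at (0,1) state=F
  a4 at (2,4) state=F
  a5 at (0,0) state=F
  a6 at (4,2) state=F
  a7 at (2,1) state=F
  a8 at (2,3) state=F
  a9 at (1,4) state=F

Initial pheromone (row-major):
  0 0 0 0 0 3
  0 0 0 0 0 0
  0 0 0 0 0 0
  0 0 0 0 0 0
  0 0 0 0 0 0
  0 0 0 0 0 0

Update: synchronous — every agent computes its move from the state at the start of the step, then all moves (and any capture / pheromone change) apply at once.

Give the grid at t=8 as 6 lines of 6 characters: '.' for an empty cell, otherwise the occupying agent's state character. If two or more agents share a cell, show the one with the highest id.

t=1: a0@(2,2) a1@(0,1) a2@(0,2) a3@(0,0) a4@(1,3) a5@(0,5) a6@(3,1) a7@(1,0) a8@(1,2) a9@(0,5) | pheromone: 1 1 1 0 0 4 / 1 0 1 1 0 0 / 0 0 1 0 0 0 / 0 1 0 0 0 0 / 0 0 0 0 0 0 / 0 0 0 0 0 0
t=2: a0@(1,2) a1@(0,0) a2@(0,1) a3@(0,5) a4@(0,2) a5@(0,5) a6@(2,2) a7@(0,5) a8@(0,1) a9@(0,5) | pheromone: 1 2 1 0 0 7 / 0 0 1 0 0 0 / 0 0 1 0 0 0 / 0 0 0 0 0 0 / 0 0 0 0 0 0 / 0 0 0 0 0 0
t=3: a0@(0,1) a1@(0,5) a2@(0,1) a3@(0,5) a4@(0,1) a5@(0,5) a6@(1,2) a7@(0,5) a8@(0,1) a9@(0,5) | pheromone: 0 5 0 0 0 11 / 0 0 1 0 0 0 / 0 0 0 0 0 0 / 0 0 0 0 0 0 / 0 0 0 0 0 0 / 0 0 0 0 0 0
t=4: a0@(0,1) a1@(0,5) a2@(0,1) a3@(0,5) a4@(0,1) a5@(0,5) a6@(0,1) a7@(0,5) a8@(0,1) a9@(0,5) | pheromone: 0 9 0 0 0 15 / 0 0 0 0 0 0 / 0 0 0 0 0 0 / 0 0 0 0 0 0 / 0 0 0 0 0 0 / 0 0 0 0 0 0
t=5: a0@(0,1) a1@(0,5) a2@(0,1) a3@(0,5) a4@(0,1) a5@(0,5) a6@(0,1) a7@(0,5) a8@(0,1) a9@(0,5) | pheromone: 0 13 0 0 0 19 / 0 0 0 0 0 0 / 0 0 0 0 0 0 / 0 0 0 0 0 0 / 0 0 0 0 0 0 / 0 0 0 0 0 0
t=6: a0@(0,1) a1@(0,5) a2@(0,1) a3@(0,5) a4@(0,1) a5@(0,5) a6@(0,1) a7@(0,5) a8@(0,1) a9@(0,5) | pheromone: 0 17 0 0 0 23 / 0 0 0 0 0 0 / 0 0 0 0 0 0 / 0 0 0 0 0 0 / 0 0 0 0 0 0 / 0 0 0 0 0 0
t=7: a0@(0,1) a1@(0,5) a2@(0,1) a3@(0,5) a4@(0,1) a5@(0,5) a6@(0,1) a7@(0,5) a8@(0,1) a9@(0,5) | pheromone: 0 21 0 0 0 27 / 0 0 0 0 0 0 / 0 0 0 0 0 0 / 0 0 0 0 0 0 / 0 0 0 0 0 0 / 0 0 0 0 0 0
t=8: a0@(0,1) a1@(0,5) a2@(0,1) a3@(0,5) a4@(0,1) a5@(0,5) a6@(0,1) a7@(0,5) a8@(0,1) a9@(0,5) | pheromone: 0 25 0 0 0 31 / 0 0 0 0 0 0 / 0 0 0 0 0 0 / 0 0 0 0 0 0 / 0 0 0 0 0 0 / 0 0 0 0 0 0

.F...F
......
......
......
......
......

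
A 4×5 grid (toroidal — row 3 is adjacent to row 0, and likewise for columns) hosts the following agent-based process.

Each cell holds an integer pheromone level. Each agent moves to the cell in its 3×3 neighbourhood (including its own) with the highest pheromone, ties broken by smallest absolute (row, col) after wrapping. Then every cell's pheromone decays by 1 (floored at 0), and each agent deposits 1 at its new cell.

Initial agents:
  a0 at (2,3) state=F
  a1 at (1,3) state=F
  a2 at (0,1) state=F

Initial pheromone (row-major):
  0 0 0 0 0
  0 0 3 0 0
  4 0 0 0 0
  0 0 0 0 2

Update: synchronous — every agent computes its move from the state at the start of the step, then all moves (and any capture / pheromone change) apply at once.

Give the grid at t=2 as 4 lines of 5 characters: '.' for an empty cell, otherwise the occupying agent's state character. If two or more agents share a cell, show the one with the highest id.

.....
..F..
.....
.....

t=1: a0@(1,2) a1@(1,2) a2@(1,2) | pheromone: 0 0 0 0 0 / 0 0 5 0 0 / 3 0 0 0 0 / 0 0 0 0 1
t=2: a0@(1,2) a1@(1,2) a2@(1,2) | pheromone: 0 0 0 0 0 / 0 0 7 0 0 / 2 0 0 0 0 / 0 0 0 0 0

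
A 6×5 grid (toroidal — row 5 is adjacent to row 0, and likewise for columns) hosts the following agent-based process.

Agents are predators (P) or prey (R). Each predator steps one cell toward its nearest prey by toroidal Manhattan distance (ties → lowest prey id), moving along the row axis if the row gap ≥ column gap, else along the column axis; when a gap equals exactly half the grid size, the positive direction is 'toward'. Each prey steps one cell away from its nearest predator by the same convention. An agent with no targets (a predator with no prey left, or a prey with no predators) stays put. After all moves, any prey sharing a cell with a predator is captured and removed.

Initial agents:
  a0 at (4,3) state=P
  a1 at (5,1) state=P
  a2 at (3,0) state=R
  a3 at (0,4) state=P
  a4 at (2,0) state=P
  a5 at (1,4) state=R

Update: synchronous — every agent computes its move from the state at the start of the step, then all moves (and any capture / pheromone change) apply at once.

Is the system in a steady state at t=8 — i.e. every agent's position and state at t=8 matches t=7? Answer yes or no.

no

t=1: a0@(4,4):P a1@(4,1):P a2@(4,0):R a3@(1,4):P a4@(3,0):P a5@(2,4):R
t=2: a0@(4,0):P a1@(4,0):P a2@(4,1):R a3@(2,4):P a4@(4,0):P a5@(3,4):R
t=3: a0@(4,1):P a1@(4,1):P a2@(4,2):R a3@(3,4):P a4@(4,1):P a5@(4,4):R
t=4: a0@(4,2):P a1@(4,2):P a2@(4,3):R a3@(4,4):P a4@(4,2):P a5@(5,4):R
t=5: a0@(4,3):P a1@(4,3):P a2@(4,4):R a3@(4,3):P a4@(4,3):P a5@(0,4):R
t=6: a0@(4,4):P a1@(4,4):P a2@(4,0):R a3@(4,4):P a4@(4,4):P a5@(1,4):R
t=7: a0@(4,0):P a1@(4,0):P a2@(4,1):R a3@(4,0):P a4@(4,0):P a5@(0,4):R
t=8: a0@(4,1):P a1@(4,1):P a2@(4,2):R a3@(4,1):P a4@(4,1):P a5@(1,4):R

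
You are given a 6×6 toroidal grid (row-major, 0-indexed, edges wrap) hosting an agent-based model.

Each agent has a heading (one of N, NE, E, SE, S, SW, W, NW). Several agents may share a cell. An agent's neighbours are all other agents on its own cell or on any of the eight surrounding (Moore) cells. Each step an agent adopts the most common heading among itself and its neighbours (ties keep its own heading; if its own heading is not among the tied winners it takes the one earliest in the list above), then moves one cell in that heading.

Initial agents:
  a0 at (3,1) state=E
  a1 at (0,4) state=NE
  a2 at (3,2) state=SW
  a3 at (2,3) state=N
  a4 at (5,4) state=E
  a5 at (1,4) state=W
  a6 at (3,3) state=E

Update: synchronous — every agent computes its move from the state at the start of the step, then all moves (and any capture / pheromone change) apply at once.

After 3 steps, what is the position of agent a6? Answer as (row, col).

t=1: a0@(3,2):E a1@(5,5):NE a2@(3,3):E a3@(1,3):N a4@(5,5):E a5@(1,3):W a6@(3,4):E
t=2: a0@(3,3):E a1@(4,0):NE a2@(3,4):E a3@(0,3):N a4@(5,0):E a5@(1,2):W a6@(3,5):E
t=3: a0@(3,4):E a1@(4,1):E a2@(3,5):E a3@(5,3):N a4@(5,1):E a5@(1,1):W a6@(3,0):E

(3, 0)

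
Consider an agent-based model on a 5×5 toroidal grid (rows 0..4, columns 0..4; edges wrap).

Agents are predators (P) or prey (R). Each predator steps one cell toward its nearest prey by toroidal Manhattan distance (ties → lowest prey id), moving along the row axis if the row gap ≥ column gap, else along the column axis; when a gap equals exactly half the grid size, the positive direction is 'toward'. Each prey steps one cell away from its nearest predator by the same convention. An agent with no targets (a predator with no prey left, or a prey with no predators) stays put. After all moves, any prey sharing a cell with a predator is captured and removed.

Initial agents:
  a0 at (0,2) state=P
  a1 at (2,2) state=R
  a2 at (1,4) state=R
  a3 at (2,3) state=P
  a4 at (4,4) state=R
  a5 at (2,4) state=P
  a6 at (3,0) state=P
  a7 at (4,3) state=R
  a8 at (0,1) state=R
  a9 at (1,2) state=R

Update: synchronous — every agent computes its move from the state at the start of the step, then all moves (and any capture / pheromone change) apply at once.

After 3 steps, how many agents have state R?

t=1: a0@(0,1):P a1@(2,1):R a2@(0,4):R a3@(2,2):P a4@(0,4):R a5@(1,4):P a6@(4,0):P a7@(3,3):R a8@(0,0):R
t=2: a0@(0,0):P a1@(2,0):R a2@(4,4):R a3@(2,1):P a4@(4,4):R a5@(0,4):P a6@(0,0):P a7@(4,3):R
t=3: a0@(1,0):P a1@(2,4):R a2@(3,4):R a3@(2,0):P a4@(3,4):R a5@(4,4):P a6@(1,0):P a7@(3,3):R

4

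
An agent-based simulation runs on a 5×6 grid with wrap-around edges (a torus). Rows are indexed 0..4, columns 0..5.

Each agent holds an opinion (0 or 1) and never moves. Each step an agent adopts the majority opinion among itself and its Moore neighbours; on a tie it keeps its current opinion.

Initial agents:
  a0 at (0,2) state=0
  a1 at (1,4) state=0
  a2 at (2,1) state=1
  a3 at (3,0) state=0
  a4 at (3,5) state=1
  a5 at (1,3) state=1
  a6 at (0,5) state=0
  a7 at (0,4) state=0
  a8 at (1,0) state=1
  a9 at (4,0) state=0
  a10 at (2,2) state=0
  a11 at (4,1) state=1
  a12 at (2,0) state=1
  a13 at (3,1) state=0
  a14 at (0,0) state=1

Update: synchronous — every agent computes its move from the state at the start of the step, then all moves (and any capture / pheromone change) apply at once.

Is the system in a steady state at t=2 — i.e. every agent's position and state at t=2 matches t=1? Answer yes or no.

no

t=1: a0@(0,2):1 a1@(1,4):0 a2@(2,1):1 a3@(3,0):1 a4@(3,5):1 a5@(1,3):0 a6@(0,5):0 a7@(0,4):0 a8@(1,0):1 a9@(4,0):0 a10@(2,2):0 a11@(4,1):0 a12@(2,0):1 a13@(3,1):0 a14@(0,0):1
t=2: a0@(0,2):0 a1@(1,4):0 a2@(2,1):1 a3@(3,0):1 a4@(3,5):1 a5@(1,3):0 a6@(0,5):0 a7@(0,4):0 a8@(1,0):1 a9@(4,0):0 a10@(2,2):0 a11@(4,1):0 a12@(2,0):1 a13@(3,1):0 a14@(0,0):0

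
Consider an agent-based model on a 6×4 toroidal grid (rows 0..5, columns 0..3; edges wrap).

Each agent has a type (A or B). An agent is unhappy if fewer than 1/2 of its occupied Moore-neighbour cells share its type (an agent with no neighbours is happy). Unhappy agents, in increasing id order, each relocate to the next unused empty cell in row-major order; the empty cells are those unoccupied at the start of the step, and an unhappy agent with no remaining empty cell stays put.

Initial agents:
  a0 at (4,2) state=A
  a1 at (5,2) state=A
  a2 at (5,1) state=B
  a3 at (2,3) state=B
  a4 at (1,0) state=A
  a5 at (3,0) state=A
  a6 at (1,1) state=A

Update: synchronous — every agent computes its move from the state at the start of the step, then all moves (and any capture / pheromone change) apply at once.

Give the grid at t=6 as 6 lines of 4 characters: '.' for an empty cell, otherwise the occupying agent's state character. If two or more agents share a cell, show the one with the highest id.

..AB
.ABA
....
....
..A.
..A.

t=1: a0@(4,2):A a1@(5,2):A a2@(0,0):B a3@(0,1):B a4@(1,0):A a5@(0,2):A a6@(1,1):A
t=2: a0@(4,2):A a1@(5,2):A a2@(0,3):B a3@(1,2):B a4@(1,3):A a5@(0,2):A a6@(1,1):A
t=3: a0@(4,2):A a1@(5,2):A a2@(0,0):B a3@(0,1):B a4@(1,0):A a5@(0,2):A a6@(1,1):A
t=4: a0@(4,2):A a1@(5,2):A a2@(0,3):B a3@(1,2):B a4@(1,3):A a5@(0,2):A a6@(1,1):A
t=5: a0@(4,2):A a1@(5,2):A a2@(0,0):B a3@(0,1):B a4@(1,0):A a5@(0,2):A a6@(1,1):A
t=6: a0@(4,2):A a1@(5,2):A a2@(0,3):B a3@(1,2):B a4@(1,3):A a5@(0,2):A a6@(1,1):A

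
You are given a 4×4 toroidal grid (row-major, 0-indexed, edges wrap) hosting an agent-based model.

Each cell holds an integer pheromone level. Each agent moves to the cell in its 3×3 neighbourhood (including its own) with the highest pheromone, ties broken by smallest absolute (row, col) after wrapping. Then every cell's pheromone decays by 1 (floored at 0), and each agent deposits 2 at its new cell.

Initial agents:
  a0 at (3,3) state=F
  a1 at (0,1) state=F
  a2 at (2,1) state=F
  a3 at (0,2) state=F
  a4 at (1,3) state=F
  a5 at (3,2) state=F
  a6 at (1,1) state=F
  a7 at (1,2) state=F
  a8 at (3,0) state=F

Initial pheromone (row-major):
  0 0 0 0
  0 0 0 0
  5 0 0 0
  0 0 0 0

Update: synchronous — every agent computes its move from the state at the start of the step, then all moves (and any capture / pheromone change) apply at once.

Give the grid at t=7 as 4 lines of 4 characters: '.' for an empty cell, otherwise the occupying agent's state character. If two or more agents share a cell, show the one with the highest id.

.F..
....
F...
....

t=1: a0@(2,0) a1@(0,0) a2@(2,0) a3@(0,1) a4@(2,0) a5@(0,1) a6@(2,0) a7@(0,1) a8@(2,0) | pheromone: 2 6 0 0 / 0 0 0 0 / 14 0 0 0 / 0 0 0 0
t=2: a0@(2,0) a1@(0,1) a2@(2,0) a3@(0,1) a4@(2,0) a5@(0,1) a6@(2,0) a7@(0,1) a8@(2,0) | pheromone: 1 13 0 0 / 0 0 0 0 / 23 0 0 0 / 0 0 0 0
t=3: a0@(2,0) a1@(0,1) a2@(2,0) a3@(0,1) a4@(2,0) a5@(0,1) a6@(2,0) a7@(0,1) a8@(2,0) | pheromone: 0 20 0 0 / 0 0 0 0 / 32 0 0 0 / 0 0 0 0
t=4: a0@(2,0) a1@(0,1) a2@(2,0) a3@(0,1) a4@(2,0) a5@(0,1) a6@(2,0) a7@(0,1) a8@(2,0) | pheromone: 0 27 0 0 / 0 0 0 0 / 41 0 0 0 / 0 0 0 0
t=5: a0@(2,0) a1@(0,1) a2@(2,0) a3@(0,1) a4@(2,0) a5@(0,1) a6@(2,0) a7@(0,1) a8@(2,0) | pheromone: 0 34 0 0 / 0 0 0 0 / 50 0 0 0 / 0 0 0 0
t=6: a0@(2,0) a1@(0,1) a2@(2,0) a3@(0,1) a4@(2,0) a5@(0,1) a6@(2,0) a7@(0,1) a8@(2,0) | pheromone: 0 41 0 0 / 0 0 0 0 / 59 0 0 0 / 0 0 0 0
t=7: a0@(2,0) a1@(0,1) a2@(2,0) a3@(0,1) a4@(2,0) a5@(0,1) a6@(2,0) a7@(0,1) a8@(2,0) | pheromone: 0 48 0 0 / 0 0 0 0 / 68 0 0 0 / 0 0 0 0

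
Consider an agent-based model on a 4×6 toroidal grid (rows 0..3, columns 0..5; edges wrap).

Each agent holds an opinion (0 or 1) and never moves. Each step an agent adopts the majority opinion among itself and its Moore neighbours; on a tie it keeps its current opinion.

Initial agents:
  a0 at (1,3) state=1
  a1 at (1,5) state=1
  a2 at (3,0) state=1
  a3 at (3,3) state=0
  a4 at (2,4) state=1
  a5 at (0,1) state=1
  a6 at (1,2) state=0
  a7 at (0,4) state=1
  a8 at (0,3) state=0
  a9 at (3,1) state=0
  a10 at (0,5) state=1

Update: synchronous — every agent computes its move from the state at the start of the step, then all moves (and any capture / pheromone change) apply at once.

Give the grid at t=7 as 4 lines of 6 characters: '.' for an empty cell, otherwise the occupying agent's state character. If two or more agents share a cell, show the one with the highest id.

t=1: a0@(1,3):1 a1@(1,5):1 a2@(3,0):1 a3@(3,3):0 a4@(2,4):1 a5@(0,1):1 a6@(1,2):0 a7@(0,4):1 a8@(0,3):0 a9@(3,1):1 a10@(0,5):1
t=2: (unchanged — steady state)

.1.011
..01.1
....1.
11.0..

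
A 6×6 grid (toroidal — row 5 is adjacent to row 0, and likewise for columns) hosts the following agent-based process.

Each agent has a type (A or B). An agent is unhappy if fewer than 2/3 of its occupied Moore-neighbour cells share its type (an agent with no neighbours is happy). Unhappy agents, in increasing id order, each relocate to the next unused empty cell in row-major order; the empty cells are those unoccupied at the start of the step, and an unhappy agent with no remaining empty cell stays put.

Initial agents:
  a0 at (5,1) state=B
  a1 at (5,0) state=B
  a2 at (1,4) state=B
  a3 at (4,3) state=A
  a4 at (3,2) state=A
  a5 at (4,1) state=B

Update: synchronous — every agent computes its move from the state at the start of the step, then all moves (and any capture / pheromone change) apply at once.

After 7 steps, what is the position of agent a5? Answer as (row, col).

t=1: a0@(5,1):B a1@(5,0):B a2@(1,4):B a3@(4,3):A a4@(0,0):A a5@(4,1):B
t=2: a0@(5,1):B a1@(5,0):B a2@(1,4):B a3@(4,3):A a4@(0,1):A a5@(4,1):B
t=3: a0@(5,1):B a1@(5,0):B a2@(1,4):B a3@(4,3):A a4@(0,0):A a5@(4,1):B
t=4: a0@(5,1):B a1@(5,0):B a2@(1,4):B a3@(4,3):A a4@(0,1):A a5@(4,1):B
t=5: a0@(5,1):B a1@(5,0):B a2@(1,4):B a3@(4,3):A a4@(0,0):A a5@(4,1):B
t=6: a0@(5,1):B a1@(5,0):B a2@(1,4):B a3@(4,3):A a4@(0,1):A a5@(4,1):B
t=7: a0@(5,1):B a1@(5,0):B a2@(1,4):B a3@(4,3):A a4@(0,0):A a5@(4,1):B

(4, 1)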